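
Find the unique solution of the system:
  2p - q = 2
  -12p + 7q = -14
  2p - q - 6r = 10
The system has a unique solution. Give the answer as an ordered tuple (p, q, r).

(0, -2, -4/3)

Form the augmented matrix and row-reduce:
  [   2  -1   0  |    2 ]
  [ -12   7   0  |  -14 ]
  [   2  -1  -6  |   10 ]
r1 -> 1/2·r1
  [   1  -1/2   0  |    1 ]
  [ -12     7   0  |  -14 ]
  [   2    -1  -6  |   10 ]
r2 -> r2 + 12·r1
  [ 1  -1/2   0  |   1 ]
  [ 0     1   0  |  -2 ]
  [ 2    -1  -6  |  10 ]
r3 -> r3 − 2·r1
  [ 1  -1/2   0  |   1 ]
  [ 0     1   0  |  -2 ]
  [ 0     0  -6  |   8 ]
r3 -> -1/6·r3
  [ 1  -1/2  0  |     1 ]
  [ 0     1  0  |    -2 ]
  [ 0     0  1  |  -4/3 ]
r1 -> r1 + 1/2·r2
  [ 1  0  0  |     0 ]
  [ 0  1  0  |    -2 ]
  [ 0  0  1  |  -4/3 ]
Reading off the last column: p = 0, q = -2, r = -4/3.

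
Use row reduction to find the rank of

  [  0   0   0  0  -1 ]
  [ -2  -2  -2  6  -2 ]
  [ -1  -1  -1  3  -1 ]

rank = 2

Swap ρ1 and ρ2.
  [ -2  -2  -2  6  -2 ]
  [  0   0   0  0  -1 ]
  [ -1  -1  -1  3  -1 ]
Multiply ρ1 by -1/2.
  [  1   1   1  -3   1 ]
  [  0   0   0   0  -1 ]
  [ -1  -1  -1   3  -1 ]
Add ρ1 to ρ3.
  [ 1  1  1  -3   1 ]
  [ 0  0  0   0  -1 ]
  [ 0  0  0   0   0 ]
Multiply ρ2 by -1.
  [ 1  1  1  -3  1 ]
  [ 0  0  0   0  1 ]
  [ 0  0  0   0  0 ]
Subtract ρ2 from ρ1.
  [ 1  1  1  -3  0 ]
  [ 0  0  0   0  1 ]
  [ 0  0  0   0  0 ]
The reduced form has 2 nonzero rows.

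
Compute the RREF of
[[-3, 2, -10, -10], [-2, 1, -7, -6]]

Multiply R1 by -1/3.
  [  1  -2/3  10/3  10/3 ]
  [ -2     1    -7    -6 ]
Add 2 times R1 to R2.
  [ 1  -2/3  10/3  10/3 ]
  [ 0  -1/3  -1/3   2/3 ]
Multiply R2 by -3.
  [ 1  -2/3  10/3  10/3 ]
  [ 0     1     1    -2 ]
Add 2/3 times R2 to R1.
  [ 1  0  4   2 ]
  [ 0  1  1  -2 ]

[[1, 0, 4, 2], [0, 1, 1, -2]]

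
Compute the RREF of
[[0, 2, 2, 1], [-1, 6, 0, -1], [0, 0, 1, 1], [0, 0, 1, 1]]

ρ1 <=> ρ2
  [ -1  6  0  -1 ]
  [  0  2  2   1 ]
  [  0  0  1   1 ]
  [  0  0  1   1 ]
ρ1 → -1·ρ1
  [ 1  -6  0  1 ]
  [ 0   2  2  1 ]
  [ 0   0  1  1 ]
  [ 0   0  1  1 ]
ρ2 → 1/2·ρ2
  [ 1  -6  0    1 ]
  [ 0   1  1  1/2 ]
  [ 0   0  1    1 ]
  [ 0   0  1    1 ]
ρ4 → ρ4 − ρ3
  [ 1  -6  0    1 ]
  [ 0   1  1  1/2 ]
  [ 0   0  1    1 ]
  [ 0   0  0    0 ]
ρ2 → ρ2 − ρ3
  [ 1  -6  0     1 ]
  [ 0   1  0  -1/2 ]
  [ 0   0  1     1 ]
  [ 0   0  0     0 ]
ρ1 → ρ1 + 6·ρ2
  [ 1  0  0    -2 ]
  [ 0  1  0  -1/2 ]
  [ 0  0  1     1 ]
  [ 0  0  0     0 ]

[[1, 0, 0, -2], [0, 1, 0, -1/2], [0, 0, 1, 1], [0, 0, 0, 0]]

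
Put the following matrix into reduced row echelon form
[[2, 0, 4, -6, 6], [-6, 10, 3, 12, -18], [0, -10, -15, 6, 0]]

ρ1 -> 1/2·ρ1
  [  1    0    2  -3    3 ]
  [ -6   10    3  12  -18 ]
  [  0  -10  -15   6    0 ]
ρ2 -> ρ2 + 6·ρ1
  [ 1    0    2  -3  3 ]
  [ 0   10   15  -6  0 ]
  [ 0  -10  -15   6  0 ]
ρ2 -> 1/10·ρ2
  [ 1    0    2    -3  3 ]
  [ 0    1  3/2  -3/5  0 ]
  [ 0  -10  -15     6  0 ]
ρ3 -> ρ3 + 10·ρ2
  [ 1  0    2    -3  3 ]
  [ 0  1  3/2  -3/5  0 ]
  [ 0  0    0     0  0 ]

[[1, 0, 2, -3, 3], [0, 1, 3/2, -3/5, 0], [0, 0, 0, 0, 0]]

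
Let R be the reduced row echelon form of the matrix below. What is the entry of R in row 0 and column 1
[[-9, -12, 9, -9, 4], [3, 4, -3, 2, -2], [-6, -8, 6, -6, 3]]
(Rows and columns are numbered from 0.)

r1 -> -1/9·r1
r2 -> r2 − 3·r1
r3 -> r3 + 6·r1
r2 -> -1·r2
r3 -> 3·r3
r2 -> r2 − 2/3·r3
r1 -> r1 + 4/9·r3
r1 -> r1 − r2

4/3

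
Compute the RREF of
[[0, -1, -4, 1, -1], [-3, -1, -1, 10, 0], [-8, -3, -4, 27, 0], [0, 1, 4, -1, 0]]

R1 <=> R2
  [ -3  -1  -1  10   0 ]
  [  0  -1  -4   1  -1 ]
  [ -8  -3  -4  27   0 ]
  [  0   1   4  -1   0 ]
R1 → -1/3·R1
  [  1  1/3  1/3  -10/3   0 ]
  [  0   -1   -4      1  -1 ]
  [ -8   -3   -4     27   0 ]
  [  0    1    4     -1   0 ]
R3 → R3 + 8·R1
  [ 1   1/3   1/3  -10/3   0 ]
  [ 0    -1    -4      1  -1 ]
  [ 0  -1/3  -4/3    1/3   0 ]
  [ 0     1     4     -1   0 ]
R2 → -1·R2
  [ 1   1/3   1/3  -10/3  0 ]
  [ 0     1     4     -1  1 ]
  [ 0  -1/3  -4/3    1/3  0 ]
  [ 0     1     4     -1  0 ]
R3 → R3 + 1/3·R2
  [ 1  1/3  1/3  -10/3    0 ]
  [ 0    1    4     -1    1 ]
  [ 0    0    0      0  1/3 ]
  [ 0    1    4     -1    0 ]
R4 → R4 − R2
  [ 1  1/3  1/3  -10/3    0 ]
  [ 0    1    4     -1    1 ]
  [ 0    0    0      0  1/3 ]
  [ 0    0    0      0   -1 ]
R3 → 3·R3
  [ 1  1/3  1/3  -10/3   0 ]
  [ 0    1    4     -1   1 ]
  [ 0    0    0      0   1 ]
  [ 0    0    0      0  -1 ]
R4 → R4 + R3
  [ 1  1/3  1/3  -10/3  0 ]
  [ 0    1    4     -1  1 ]
  [ 0    0    0      0  1 ]
  [ 0    0    0      0  0 ]
R2 → R2 − R3
  [ 1  1/3  1/3  -10/3  0 ]
  [ 0    1    4     -1  0 ]
  [ 0    0    0      0  1 ]
  [ 0    0    0      0  0 ]
R1 → R1 − 1/3·R2
  [ 1  0  -1  -3  0 ]
  [ 0  1   4  -1  0 ]
  [ 0  0   0   0  1 ]
  [ 0  0   0   0  0 ]

[[1, 0, -1, -3, 0], [0, 1, 4, -1, 0], [0, 0, 0, 0, 1], [0, 0, 0, 0, 0]]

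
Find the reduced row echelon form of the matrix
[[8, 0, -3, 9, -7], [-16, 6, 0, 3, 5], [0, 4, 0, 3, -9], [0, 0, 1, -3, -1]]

[[1, 0, 0, 0, -5/4], [0, 1, 0, 0, -3], [0, 0, 1, 0, 2], [0, 0, 0, 1, 1]]

r1 ← 1/8·r1
  [   1  0  -3/8  9/8  -7/8 ]
  [ -16  6     0    3     5 ]
  [   0  4     0    3    -9 ]
  [   0  0     1   -3    -1 ]
r2 ← r2 + 16·r1
  [ 1  0  -3/8  9/8  -7/8 ]
  [ 0  6    -6   21    -9 ]
  [ 0  4     0    3    -9 ]
  [ 0  0     1   -3    -1 ]
r2 ← 1/6·r2
  [ 1  0  -3/8  9/8  -7/8 ]
  [ 0  1    -1  7/2  -3/2 ]
  [ 0  4     0    3    -9 ]
  [ 0  0     1   -3    -1 ]
r3 ← r3 − 4·r2
  [ 1  0  -3/8  9/8  -7/8 ]
  [ 0  1    -1  7/2  -3/2 ]
  [ 0  0     4  -11    -3 ]
  [ 0  0     1   -3    -1 ]
r3 ← 1/4·r3
  [ 1  0  -3/8    9/8  -7/8 ]
  [ 0  1    -1    7/2  -3/2 ]
  [ 0  0     1  -11/4  -3/4 ]
  [ 0  0     1     -3    -1 ]
r4 ← r4 − r3
  [ 1  0  -3/8    9/8  -7/8 ]
  [ 0  1    -1    7/2  -3/2 ]
  [ 0  0     1  -11/4  -3/4 ]
  [ 0  0     0   -1/4  -1/4 ]
r4 ← -4·r4
  [ 1  0  -3/8    9/8  -7/8 ]
  [ 0  1    -1    7/2  -3/2 ]
  [ 0  0     1  -11/4  -3/4 ]
  [ 0  0     0      1     1 ]
r3 ← r3 + 11/4·r4
  [ 1  0  -3/8  9/8  -7/8 ]
  [ 0  1    -1  7/2  -3/2 ]
  [ 0  0     1    0     2 ]
  [ 0  0     0    1     1 ]
r2 ← r2 − 7/2·r4
  [ 1  0  -3/8  9/8  -7/8 ]
  [ 0  1    -1    0    -5 ]
  [ 0  0     1    0     2 ]
  [ 0  0     0    1     1 ]
r1 ← r1 − 9/8·r4
  [ 1  0  -3/8  0  -2 ]
  [ 0  1    -1  0  -5 ]
  [ 0  0     1  0   2 ]
  [ 0  0     0  1   1 ]
r2 ← r2 + r3
  [ 1  0  -3/8  0  -2 ]
  [ 0  1     0  0  -3 ]
  [ 0  0     1  0   2 ]
  [ 0  0     0  1   1 ]
r1 ← r1 + 3/8·r3
  [ 1  0  0  0  -5/4 ]
  [ 0  1  0  0    -3 ]
  [ 0  0  1  0     2 ]
  [ 0  0  0  1     1 ]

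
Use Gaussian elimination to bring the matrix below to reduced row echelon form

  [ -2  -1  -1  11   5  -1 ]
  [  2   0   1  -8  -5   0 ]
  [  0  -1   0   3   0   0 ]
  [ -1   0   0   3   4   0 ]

[[1, 0, 0, -3, -4, 0], [0, 1, 0, -3, 0, 0], [0, 0, 1, -2, 3, 0], [0, 0, 0, 0, 0, 1]]

r1 := -1/2·r1
  [  1  1/2  1/2  -11/2  -5/2  1/2 ]
  [  2    0    1     -8    -5    0 ]
  [  0   -1    0      3     0    0 ]
  [ -1    0    0      3     4    0 ]
r2 := r2 − 2·r1
  [  1  1/2  1/2  -11/2  -5/2  1/2 ]
  [  0   -1    0      3     0   -1 ]
  [  0   -1    0      3     0    0 ]
  [ -1    0    0      3     4    0 ]
r4 := r4 + r1
  [ 1  1/2  1/2  -11/2  -5/2  1/2 ]
  [ 0   -1    0      3     0   -1 ]
  [ 0   -1    0      3     0    0 ]
  [ 0  1/2  1/2   -5/2   3/2  1/2 ]
r2 := -1·r2
  [ 1  1/2  1/2  -11/2  -5/2  1/2 ]
  [ 0    1    0     -3     0    1 ]
  [ 0   -1    0      3     0    0 ]
  [ 0  1/2  1/2   -5/2   3/2  1/2 ]
r3 := r3 + r2
  [ 1  1/2  1/2  -11/2  -5/2  1/2 ]
  [ 0    1    0     -3     0    1 ]
  [ 0    0    0      0     0    1 ]
  [ 0  1/2  1/2   -5/2   3/2  1/2 ]
r4 := r4 − 1/2·r2
  [ 1  1/2  1/2  -11/2  -5/2  1/2 ]
  [ 0    1    0     -3     0    1 ]
  [ 0    0    0      0     0    1 ]
  [ 0    0  1/2     -1   3/2    0 ]
r3 <=> r4
  [ 1  1/2  1/2  -11/2  -5/2  1/2 ]
  [ 0    1    0     -3     0    1 ]
  [ 0    0  1/2     -1   3/2    0 ]
  [ 0    0    0      0     0    1 ]
r3 := 2·r3
  [ 1  1/2  1/2  -11/2  -5/2  1/2 ]
  [ 0    1    0     -3     0    1 ]
  [ 0    0    1     -2     3    0 ]
  [ 0    0    0      0     0    1 ]
r2 := r2 − r4
  [ 1  1/2  1/2  -11/2  -5/2  1/2 ]
  [ 0    1    0     -3     0    0 ]
  [ 0    0    1     -2     3    0 ]
  [ 0    0    0      0     0    1 ]
r1 := r1 − 1/2·r4
  [ 1  1/2  1/2  -11/2  -5/2  0 ]
  [ 0    1    0     -3     0  0 ]
  [ 0    0    1     -2     3  0 ]
  [ 0    0    0      0     0  1 ]
r1 := r1 − 1/2·r3
  [ 1  1/2  0  -9/2  -4  0 ]
  [ 0    1  0    -3   0  0 ]
  [ 0    0  1    -2   3  0 ]
  [ 0    0  0     0   0  1 ]
r1 := r1 − 1/2·r2
  [ 1  0  0  -3  -4  0 ]
  [ 0  1  0  -3   0  0 ]
  [ 0  0  1  -2   3  0 ]
  [ 0  0  0   0   0  1 ]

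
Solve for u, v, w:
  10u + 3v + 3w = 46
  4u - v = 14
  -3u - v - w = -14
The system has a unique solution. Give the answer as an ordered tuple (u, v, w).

Form the augmented matrix and row-reduce:
  [ 10   3   3  |   46 ]
  [  4  -1   0  |   14 ]
  [ -3  -1  -1  |  -14 ]
r1 ← 1/10·r1
  [  1  3/10  3/10  |  23/5 ]
  [  4    -1     0  |    14 ]
  [ -3    -1    -1  |   -14 ]
r2 ← r2 − 4·r1
  [  1   3/10  3/10  |   23/5 ]
  [  0  -11/5  -6/5  |  -22/5 ]
  [ -3     -1    -1  |    -14 ]
r3 ← r3 + 3·r1
  [ 1   3/10   3/10  |   23/5 ]
  [ 0  -11/5   -6/5  |  -22/5 ]
  [ 0  -1/10  -1/10  |   -1/5 ]
r2 ← -5/11·r2
  [ 1   3/10   3/10  |  23/5 ]
  [ 0      1   6/11  |     2 ]
  [ 0  -1/10  -1/10  |  -1/5 ]
r3 ← r3 + 1/10·r2
  [ 1  3/10   3/10  |  23/5 ]
  [ 0     1   6/11  |     2 ]
  [ 0     0  -1/22  |     0 ]
r3 ← -22·r3
  [ 1  3/10  3/10  |  23/5 ]
  [ 0     1  6/11  |     2 ]
  [ 0     0     1  |     0 ]
r2 ← r2 − 6/11·r3
  [ 1  3/10  3/10  |  23/5 ]
  [ 0     1     0  |     2 ]
  [ 0     0     1  |     0 ]
r1 ← r1 − 3/10·r3
  [ 1  3/10  0  |  23/5 ]
  [ 0     1  0  |     2 ]
  [ 0     0  1  |     0 ]
r1 ← r1 − 3/10·r2
  [ 1  0  0  |  4 ]
  [ 0  1  0  |  2 ]
  [ 0  0  1  |  0 ]
Reading off the last column: u = 4, v = 2, w = 0.

(4, 2, 0)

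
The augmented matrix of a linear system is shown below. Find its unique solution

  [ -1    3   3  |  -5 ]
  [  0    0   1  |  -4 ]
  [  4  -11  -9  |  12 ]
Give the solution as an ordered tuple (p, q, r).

(5, 4, -4)

Multiply R1 by -1.
  [ 1   -3  -3  |   5 ]
  [ 0    0   1  |  -4 ]
  [ 4  -11  -9  |  12 ]
Subtract 4 times R1 from R3.
  [ 1  -3  -3  |   5 ]
  [ 0   0   1  |  -4 ]
  [ 0   1   3  |  -8 ]
Swap R2 and R3.
  [ 1  -3  -3  |   5 ]
  [ 0   1   3  |  -8 ]
  [ 0   0   1  |  -4 ]
Subtract 3 times R3 from R2.
  [ 1  -3  -3  |   5 ]
  [ 0   1   0  |   4 ]
  [ 0   0   1  |  -4 ]
Add 3 times R3 to R1.
  [ 1  -3  0  |  -7 ]
  [ 0   1  0  |   4 ]
  [ 0   0  1  |  -4 ]
Add 3 times R2 to R1.
  [ 1  0  0  |   5 ]
  [ 0  1  0  |   4 ]
  [ 0  0  1  |  -4 ]
Reading off the last column: p = 5, q = 4, r = -4.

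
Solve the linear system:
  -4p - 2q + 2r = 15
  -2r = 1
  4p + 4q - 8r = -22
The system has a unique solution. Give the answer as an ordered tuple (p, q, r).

Form the augmented matrix and row-reduce:
  [ -4  -2   2  |   15 ]
  [  0   0  -2  |    1 ]
  [  4   4  -8  |  -22 ]
R1 := -1/4·R1
  [ 1  1/2  -1/2  |  -15/4 ]
  [ 0    0    -2  |      1 ]
  [ 4    4    -8  |    -22 ]
R3 := R3 − 4·R1
  [ 1  1/2  -1/2  |  -15/4 ]
  [ 0    0    -2  |      1 ]
  [ 0    2    -6  |     -7 ]
R2 <-> R3
  [ 1  1/2  -1/2  |  -15/4 ]
  [ 0    2    -6  |     -7 ]
  [ 0    0    -2  |      1 ]
R2 := 1/2·R2
  [ 1  1/2  -1/2  |  -15/4 ]
  [ 0    1    -3  |   -7/2 ]
  [ 0    0    -2  |      1 ]
R3 := -1/2·R3
  [ 1  1/2  -1/2  |  -15/4 ]
  [ 0    1    -3  |   -7/2 ]
  [ 0    0     1  |   -1/2 ]
R2 := R2 + 3·R3
  [ 1  1/2  -1/2  |  -15/4 ]
  [ 0    1     0  |     -5 ]
  [ 0    0     1  |   -1/2 ]
R1 := R1 + 1/2·R3
  [ 1  1/2  0  |    -4 ]
  [ 0    1  0  |    -5 ]
  [ 0    0  1  |  -1/2 ]
R1 := R1 − 1/2·R2
  [ 1  0  0  |  -3/2 ]
  [ 0  1  0  |    -5 ]
  [ 0  0  1  |  -1/2 ]
Reading off the last column: p = -3/2, q = -5, r = -1/2.

(-3/2, -5, -1/2)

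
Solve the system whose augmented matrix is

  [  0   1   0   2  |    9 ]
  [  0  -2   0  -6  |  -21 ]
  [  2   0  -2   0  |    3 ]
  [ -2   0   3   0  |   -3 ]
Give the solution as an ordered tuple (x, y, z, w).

Swap R1 and R3.
  [  2   0  -2   0  |    3 ]
  [  0  -2   0  -6  |  -21 ]
  [  0   1   0   2  |    9 ]
  [ -2   0   3   0  |   -3 ]
Multiply R1 by 1/2.
  [  1   0  -1   0  |  3/2 ]
  [  0  -2   0  -6  |  -21 ]
  [  0   1   0   2  |    9 ]
  [ -2   0   3   0  |   -3 ]
Add 2 times R1 to R4.
  [ 1   0  -1   0  |  3/2 ]
  [ 0  -2   0  -6  |  -21 ]
  [ 0   1   0   2  |    9 ]
  [ 0   0   1   0  |    0 ]
Multiply R2 by -1/2.
  [ 1  0  -1  0  |   3/2 ]
  [ 0  1   0  3  |  21/2 ]
  [ 0  1   0  2  |     9 ]
  [ 0  0   1  0  |     0 ]
Subtract R2 from R3.
  [ 1  0  -1   0  |   3/2 ]
  [ 0  1   0   3  |  21/2 ]
  [ 0  0   0  -1  |  -3/2 ]
  [ 0  0   1   0  |     0 ]
Swap R3 and R4.
  [ 1  0  -1   0  |   3/2 ]
  [ 0  1   0   3  |  21/2 ]
  [ 0  0   1   0  |     0 ]
  [ 0  0   0  -1  |  -3/2 ]
Multiply R4 by -1.
  [ 1  0  -1  0  |   3/2 ]
  [ 0  1   0  3  |  21/2 ]
  [ 0  0   1  0  |     0 ]
  [ 0  0   0  1  |   3/2 ]
Subtract 3 times R4 from R2.
  [ 1  0  -1  0  |  3/2 ]
  [ 0  1   0  0  |    6 ]
  [ 0  0   1  0  |    0 ]
  [ 0  0   0  1  |  3/2 ]
Add R3 to R1.
  [ 1  0  0  0  |  3/2 ]
  [ 0  1  0  0  |    6 ]
  [ 0  0  1  0  |    0 ]
  [ 0  0  0  1  |  3/2 ]
Reading off the last column: x = 3/2, y = 6, z = 0, w = 3/2.

(3/2, 6, 0, 3/2)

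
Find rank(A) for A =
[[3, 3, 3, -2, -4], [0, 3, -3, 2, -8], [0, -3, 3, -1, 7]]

rank = 3

R1 → 1/3·R1
  [ 1   1   1  -2/3  -4/3 ]
  [ 0   3  -3     2    -8 ]
  [ 0  -3   3    -1     7 ]
R2 → 1/3·R2
  [ 1   1   1  -2/3  -4/3 ]
  [ 0   1  -1   2/3  -8/3 ]
  [ 0  -3   3    -1     7 ]
R3 → R3 + 3·R2
  [ 1  1   1  -2/3  -4/3 ]
  [ 0  1  -1   2/3  -8/3 ]
  [ 0  0   0     1    -1 ]
R2 → R2 − 2/3·R3
  [ 1  1   1  -2/3  -4/3 ]
  [ 0  1  -1     0    -2 ]
  [ 0  0   0     1    -1 ]
R1 → R1 + 2/3·R3
  [ 1  1   1  0  -2 ]
  [ 0  1  -1  0  -2 ]
  [ 0  0   0  1  -1 ]
R1 → R1 − R2
  [ 1  0   2  0   0 ]
  [ 0  1  -1  0  -2 ]
  [ 0  0   0  1  -1 ]
The reduced form has 3 nonzero rows.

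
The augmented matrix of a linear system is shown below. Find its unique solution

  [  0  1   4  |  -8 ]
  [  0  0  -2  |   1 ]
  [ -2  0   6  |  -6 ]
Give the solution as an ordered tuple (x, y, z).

Swap ρ1 and ρ3.
  [ -2  0   6  |  -6 ]
  [  0  0  -2  |   1 ]
  [  0  1   4  |  -8 ]
Multiply ρ1 by -1/2.
  [ 1  0  -3  |   3 ]
  [ 0  0  -2  |   1 ]
  [ 0  1   4  |  -8 ]
Swap ρ2 and ρ3.
  [ 1  0  -3  |   3 ]
  [ 0  1   4  |  -8 ]
  [ 0  0  -2  |   1 ]
Multiply ρ3 by -1/2.
  [ 1  0  -3  |     3 ]
  [ 0  1   4  |    -8 ]
  [ 0  0   1  |  -1/2 ]
Subtract 4 times ρ3 from ρ2.
  [ 1  0  -3  |     3 ]
  [ 0  1   0  |    -6 ]
  [ 0  0   1  |  -1/2 ]
Add 3 times ρ3 to ρ1.
  [ 1  0  0  |   3/2 ]
  [ 0  1  0  |    -6 ]
  [ 0  0  1  |  -1/2 ]
Reading off the last column: x = 3/2, y = -6, z = -1/2.

(3/2, -6, -1/2)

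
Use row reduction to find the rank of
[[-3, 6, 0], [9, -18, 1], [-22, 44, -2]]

rank = 2

ρ1 := -1/3·ρ1
  [   1   -2   0 ]
  [   9  -18   1 ]
  [ -22   44  -2 ]
ρ2 := ρ2 − 9·ρ1
  [   1  -2   0 ]
  [   0   0   1 ]
  [ -22  44  -2 ]
ρ3 := ρ3 + 22·ρ1
  [ 1  -2   0 ]
  [ 0   0   1 ]
  [ 0   0  -2 ]
ρ3 := ρ3 + 2·ρ2
  [ 1  -2  0 ]
  [ 0   0  1 ]
  [ 0   0  0 ]
The reduced form has 2 nonzero rows.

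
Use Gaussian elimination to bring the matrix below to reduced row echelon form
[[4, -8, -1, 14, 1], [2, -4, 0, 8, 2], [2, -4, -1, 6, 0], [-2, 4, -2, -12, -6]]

[[1, -2, 0, 4, 0], [0, 0, 1, 2, 0], [0, 0, 0, 0, 1], [0, 0, 0, 0, 0]]

r1 := 1/4·r1
  [  1  -2  -1/4  7/2  1/4 ]
  [  2  -4     0    8    2 ]
  [  2  -4    -1    6    0 ]
  [ -2   4    -2  -12   -6 ]
r2 := r2 − 2·r1
  [  1  -2  -1/4  7/2  1/4 ]
  [  0   0   1/2    1  3/2 ]
  [  2  -4    -1    6    0 ]
  [ -2   4    -2  -12   -6 ]
r3 := r3 − 2·r1
  [  1  -2  -1/4  7/2   1/4 ]
  [  0   0   1/2    1   3/2 ]
  [  0   0  -1/2   -1  -1/2 ]
  [ -2   4    -2  -12    -6 ]
r4 := r4 + 2·r1
  [ 1  -2  -1/4  7/2    1/4 ]
  [ 0   0   1/2    1    3/2 ]
  [ 0   0  -1/2   -1   -1/2 ]
  [ 0   0  -5/2   -5  -11/2 ]
r2 := 2·r2
  [ 1  -2  -1/4  7/2    1/4 ]
  [ 0   0     1    2      3 ]
  [ 0   0  -1/2   -1   -1/2 ]
  [ 0   0  -5/2   -5  -11/2 ]
r3 := r3 + 1/2·r2
  [ 1  -2  -1/4  7/2    1/4 ]
  [ 0   0     1    2      3 ]
  [ 0   0     0    0      1 ]
  [ 0   0  -5/2   -5  -11/2 ]
r4 := r4 + 5/2·r2
  [ 1  -2  -1/4  7/2  1/4 ]
  [ 0   0     1    2    3 ]
  [ 0   0     0    0    1 ]
  [ 0   0     0    0    2 ]
r4 := r4 − 2·r3
  [ 1  -2  -1/4  7/2  1/4 ]
  [ 0   0     1    2    3 ]
  [ 0   0     0    0    1 ]
  [ 0   0     0    0    0 ]
r2 := r2 − 3·r3
  [ 1  -2  -1/4  7/2  1/4 ]
  [ 0   0     1    2    0 ]
  [ 0   0     0    0    1 ]
  [ 0   0     0    0    0 ]
r1 := r1 − 1/4·r3
  [ 1  -2  -1/4  7/2  0 ]
  [ 0   0     1    2  0 ]
  [ 0   0     0    0  1 ]
  [ 0   0     0    0  0 ]
r1 := r1 + 1/4·r2
  [ 1  -2  0  4  0 ]
  [ 0   0  1  2  0 ]
  [ 0   0  0  0  1 ]
  [ 0   0  0  0  0 ]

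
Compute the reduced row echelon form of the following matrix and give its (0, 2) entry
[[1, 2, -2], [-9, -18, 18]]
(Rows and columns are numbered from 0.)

-2

R2 := R2 + 9·R1
  [ 1  2  -2 ]
  [ 0  0   0 ]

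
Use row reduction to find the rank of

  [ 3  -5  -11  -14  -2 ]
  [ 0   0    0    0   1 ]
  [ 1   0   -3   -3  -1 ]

R1 → 1/3·R1
R3 → R3 − R1
R2 ↔ R3
R2 → 3/5·R2
R2 → R2 + 1/5·R3
R1 → R1 + 2/3·R3
R1 → R1 + 5/3·R2
The reduced form has 3 nonzero rows.

rank = 3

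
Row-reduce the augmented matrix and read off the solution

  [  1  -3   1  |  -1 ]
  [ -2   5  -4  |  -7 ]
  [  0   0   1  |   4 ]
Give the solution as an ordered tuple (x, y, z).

(-2, 1, 4)

ρ2 → ρ2 + 2·ρ1
  [ 1  -3   1  |  -1 ]
  [ 0  -1  -2  |  -9 ]
  [ 0   0   1  |   4 ]
ρ2 → -1·ρ2
  [ 1  -3  1  |  -1 ]
  [ 0   1  2  |   9 ]
  [ 0   0  1  |   4 ]
ρ2 → ρ2 − 2·ρ3
  [ 1  -3  1  |  -1 ]
  [ 0   1  0  |   1 ]
  [ 0   0  1  |   4 ]
ρ1 → ρ1 − ρ3
  [ 1  -3  0  |  -5 ]
  [ 0   1  0  |   1 ]
  [ 0   0  1  |   4 ]
ρ1 → ρ1 + 3·ρ2
  [ 1  0  0  |  -2 ]
  [ 0  1  0  |   1 ]
  [ 0  0  1  |   4 ]
Reading off the last column: x = -2, y = 1, z = 4.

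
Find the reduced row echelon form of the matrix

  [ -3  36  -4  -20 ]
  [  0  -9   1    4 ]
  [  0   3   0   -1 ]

[[1, 0, 0, 4/3], [0, 1, 0, -1/3], [0, 0, 1, 1]]

R1 -> -1/3·R1
R2 -> -1/9·R2
R3 -> R3 − 3·R2
R3 -> 3·R3
R2 -> R2 + 1/9·R3
R1 -> R1 − 4/3·R3
R1 -> R1 + 12·R2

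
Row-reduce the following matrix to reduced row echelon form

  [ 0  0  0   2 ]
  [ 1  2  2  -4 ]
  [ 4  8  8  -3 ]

R1 <=> R2
  [ 1  2  2  -4 ]
  [ 0  0  0   2 ]
  [ 4  8  8  -3 ]
R3 → R3 − 4·R1
  [ 1  2  2  -4 ]
  [ 0  0  0   2 ]
  [ 0  0  0  13 ]
R2 → 1/2·R2
  [ 1  2  2  -4 ]
  [ 0  0  0   1 ]
  [ 0  0  0  13 ]
R3 → R3 − 13·R2
  [ 1  2  2  -4 ]
  [ 0  0  0   1 ]
  [ 0  0  0   0 ]
R1 → R1 + 4·R2
  [ 1  2  2  0 ]
  [ 0  0  0  1 ]
  [ 0  0  0  0 ]

[[1, 2, 2, 0], [0, 0, 0, 1], [0, 0, 0, 0]]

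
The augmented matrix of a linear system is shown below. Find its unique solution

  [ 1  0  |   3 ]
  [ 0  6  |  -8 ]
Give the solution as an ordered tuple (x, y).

ρ2 -> 1/6·ρ2
  [ 1  0  |     3 ]
  [ 0  1  |  -4/3 ]
Reading off the last column: x = 3, y = -4/3.

(3, -4/3)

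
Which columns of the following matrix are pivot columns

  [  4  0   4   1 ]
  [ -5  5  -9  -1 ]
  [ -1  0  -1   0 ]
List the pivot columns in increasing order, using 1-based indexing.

1, 2, 4

R1 -> 1/4·R1
  [  1  0   1  1/4 ]
  [ -5  5  -9   -1 ]
  [ -1  0  -1    0 ]
R2 -> R2 + 5·R1
  [  1  0   1  1/4 ]
  [  0  5  -4  1/4 ]
  [ -1  0  -1    0 ]
R3 -> R3 + R1
  [ 1  0   1  1/4 ]
  [ 0  5  -4  1/4 ]
  [ 0  0   0  1/4 ]
R2 -> 1/5·R2
  [ 1  0     1   1/4 ]
  [ 0  1  -4/5  1/20 ]
  [ 0  0     0   1/4 ]
R3 -> 4·R3
  [ 1  0     1   1/4 ]
  [ 0  1  -4/5  1/20 ]
  [ 0  0     0     1 ]
R2 -> R2 − 1/20·R3
  [ 1  0     1  1/4 ]
  [ 0  1  -4/5    0 ]
  [ 0  0     0    1 ]
R1 -> R1 − 1/4·R3
  [ 1  0     1  0 ]
  [ 0  1  -4/5  0 ]
  [ 0  0     0  1 ]
Pivot columns are the columns containing a leading 1.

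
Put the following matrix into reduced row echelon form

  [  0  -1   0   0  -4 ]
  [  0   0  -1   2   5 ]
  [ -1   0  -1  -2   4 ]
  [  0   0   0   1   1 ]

R1 <=> R3
  [ -1   0  -1  -2   4 ]
  [  0   0  -1   2   5 ]
  [  0  -1   0   0  -4 ]
  [  0   0   0   1   1 ]
R1 -> -1·R1
  [ 1   0   1  2  -4 ]
  [ 0   0  -1  2   5 ]
  [ 0  -1   0  0  -4 ]
  [ 0   0   0  1   1 ]
R2 <=> R3
  [ 1   0   1  2  -4 ]
  [ 0  -1   0  0  -4 ]
  [ 0   0  -1  2   5 ]
  [ 0   0   0  1   1 ]
R2 -> -1·R2
  [ 1  0   1  2  -4 ]
  [ 0  1   0  0   4 ]
  [ 0  0  -1  2   5 ]
  [ 0  0   0  1   1 ]
R3 -> -1·R3
  [ 1  0  1   2  -4 ]
  [ 0  1  0   0   4 ]
  [ 0  0  1  -2  -5 ]
  [ 0  0  0   1   1 ]
R3 -> R3 + 2·R4
  [ 1  0  1  2  -4 ]
  [ 0  1  0  0   4 ]
  [ 0  0  1  0  -3 ]
  [ 0  0  0  1   1 ]
R1 -> R1 − 2·R4
  [ 1  0  1  0  -6 ]
  [ 0  1  0  0   4 ]
  [ 0  0  1  0  -3 ]
  [ 0  0  0  1   1 ]
R1 -> R1 − R3
  [ 1  0  0  0  -3 ]
  [ 0  1  0  0   4 ]
  [ 0  0  1  0  -3 ]
  [ 0  0  0  1   1 ]

[[1, 0, 0, 0, -3], [0, 1, 0, 0, 4], [0, 0, 1, 0, -3], [0, 0, 0, 1, 1]]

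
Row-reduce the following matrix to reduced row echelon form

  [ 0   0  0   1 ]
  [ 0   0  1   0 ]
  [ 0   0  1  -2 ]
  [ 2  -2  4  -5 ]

[[1, -1, 0, 0], [0, 0, 1, 0], [0, 0, 0, 1], [0, 0, 0, 0]]

Swap R1 and R4.
  [ 2  -2  4  -5 ]
  [ 0   0  1   0 ]
  [ 0   0  1  -2 ]
  [ 0   0  0   1 ]
Multiply R1 by 1/2.
  [ 1  -1  2  -5/2 ]
  [ 0   0  1     0 ]
  [ 0   0  1    -2 ]
  [ 0   0  0     1 ]
Subtract R2 from R3.
  [ 1  -1  2  -5/2 ]
  [ 0   0  1     0 ]
  [ 0   0  0    -2 ]
  [ 0   0  0     1 ]
Multiply R3 by -1/2.
  [ 1  -1  2  -5/2 ]
  [ 0   0  1     0 ]
  [ 0   0  0     1 ]
  [ 0   0  0     1 ]
Subtract R3 from R4.
  [ 1  -1  2  -5/2 ]
  [ 0   0  1     0 ]
  [ 0   0  0     1 ]
  [ 0   0  0     0 ]
Add 5/2 times R3 to R1.
  [ 1  -1  2  0 ]
  [ 0   0  1  0 ]
  [ 0   0  0  1 ]
  [ 0   0  0  0 ]
Subtract 2 times R2 from R1.
  [ 1  -1  0  0 ]
  [ 0   0  1  0 ]
  [ 0   0  0  1 ]
  [ 0   0  0  0 ]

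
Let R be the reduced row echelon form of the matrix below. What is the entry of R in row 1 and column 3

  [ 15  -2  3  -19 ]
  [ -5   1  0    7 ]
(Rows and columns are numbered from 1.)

Multiply ρ1 by 1/15.
  [  1  -2/15  1/5  -19/15 ]
  [ -5      1    0       7 ]
Add 5 times ρ1 to ρ2.
  [ 1  -2/15  1/5  -19/15 ]
  [ 0    1/3    1     2/3 ]
Multiply ρ2 by 3.
  [ 1  -2/15  1/5  -19/15 ]
  [ 0      1    3       2 ]
Add 2/15 times ρ2 to ρ1.
  [ 1  0  3/5  -1 ]
  [ 0  1    3   2 ]

3/5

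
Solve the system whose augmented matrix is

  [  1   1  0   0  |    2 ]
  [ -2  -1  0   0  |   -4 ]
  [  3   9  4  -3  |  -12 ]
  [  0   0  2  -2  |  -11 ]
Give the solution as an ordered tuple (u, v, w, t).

(2, 0, -3/2, 4)

ρ2 → ρ2 + 2·ρ1
  [ 1  1  0   0  |    2 ]
  [ 0  1  0   0  |    0 ]
  [ 3  9  4  -3  |  -12 ]
  [ 0  0  2  -2  |  -11 ]
ρ3 → ρ3 − 3·ρ1
  [ 1  1  0   0  |    2 ]
  [ 0  1  0   0  |    0 ]
  [ 0  6  4  -3  |  -18 ]
  [ 0  0  2  -2  |  -11 ]
ρ3 → ρ3 − 6·ρ2
  [ 1  1  0   0  |    2 ]
  [ 0  1  0   0  |    0 ]
  [ 0  0  4  -3  |  -18 ]
  [ 0  0  2  -2  |  -11 ]
ρ3 → 1/4·ρ3
  [ 1  1  0     0  |     2 ]
  [ 0  1  0     0  |     0 ]
  [ 0  0  1  -3/4  |  -9/2 ]
  [ 0  0  2    -2  |   -11 ]
ρ4 → ρ4 − 2·ρ3
  [ 1  1  0     0  |     2 ]
  [ 0  1  0     0  |     0 ]
  [ 0  0  1  -3/4  |  -9/2 ]
  [ 0  0  0  -1/2  |    -2 ]
ρ4 → -2·ρ4
  [ 1  1  0     0  |     2 ]
  [ 0  1  0     0  |     0 ]
  [ 0  0  1  -3/4  |  -9/2 ]
  [ 0  0  0     1  |     4 ]
ρ3 → ρ3 + 3/4·ρ4
  [ 1  1  0  0  |     2 ]
  [ 0  1  0  0  |     0 ]
  [ 0  0  1  0  |  -3/2 ]
  [ 0  0  0  1  |     4 ]
ρ1 → ρ1 − ρ2
  [ 1  0  0  0  |     2 ]
  [ 0  1  0  0  |     0 ]
  [ 0  0  1  0  |  -3/2 ]
  [ 0  0  0  1  |     4 ]
Reading off the last column: u = 2, v = 0, w = -3/2, t = 4.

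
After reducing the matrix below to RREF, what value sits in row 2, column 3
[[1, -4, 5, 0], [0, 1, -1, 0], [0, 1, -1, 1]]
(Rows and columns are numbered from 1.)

-1

R3 := R3 − R2
  [ 1  -4   5  0 ]
  [ 0   1  -1  0 ]
  [ 0   0   0  1 ]
R1 := R1 + 4·R2
  [ 1  0   1  0 ]
  [ 0  1  -1  0 ]
  [ 0  0   0  1 ]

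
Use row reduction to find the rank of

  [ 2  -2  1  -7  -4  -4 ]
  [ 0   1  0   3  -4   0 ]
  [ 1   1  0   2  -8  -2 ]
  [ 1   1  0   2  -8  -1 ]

R1 ← 1/2·R1
  [ 1  -1  1/2  -7/2  -2  -2 ]
  [ 0   1    0     3  -4   0 ]
  [ 1   1    0     2  -8  -2 ]
  [ 1   1    0     2  -8  -1 ]
R3 ← R3 − R1
  [ 1  -1   1/2  -7/2  -2  -2 ]
  [ 0   1     0     3  -4   0 ]
  [ 0   2  -1/2  11/2  -6   0 ]
  [ 1   1     0     2  -8  -1 ]
R4 ← R4 − R1
  [ 1  -1   1/2  -7/2  -2  -2 ]
  [ 0   1     0     3  -4   0 ]
  [ 0   2  -1/2  11/2  -6   0 ]
  [ 0   2  -1/2  11/2  -6   1 ]
R3 ← R3 − 2·R2
  [ 1  -1   1/2  -7/2  -2  -2 ]
  [ 0   1     0     3  -4   0 ]
  [ 0   0  -1/2  -1/2   2   0 ]
  [ 0   2  -1/2  11/2  -6   1 ]
R4 ← R4 − 2·R2
  [ 1  -1   1/2  -7/2  -2  -2 ]
  [ 0   1     0     3  -4   0 ]
  [ 0   0  -1/2  -1/2   2   0 ]
  [ 0   0  -1/2  -1/2   2   1 ]
R3 ← -2·R3
  [ 1  -1   1/2  -7/2  -2  -2 ]
  [ 0   1     0     3  -4   0 ]
  [ 0   0     1     1  -4   0 ]
  [ 0   0  -1/2  -1/2   2   1 ]
R4 ← R4 + 1/2·R3
  [ 1  -1  1/2  -7/2  -2  -2 ]
  [ 0   1    0     3  -4   0 ]
  [ 0   0    1     1  -4   0 ]
  [ 0   0    0     0   0   1 ]
R1 ← R1 + 2·R4
  [ 1  -1  1/2  -7/2  -2  0 ]
  [ 0   1    0     3  -4  0 ]
  [ 0   0    1     1  -4  0 ]
  [ 0   0    0     0   0  1 ]
R1 ← R1 − 1/2·R3
  [ 1  -1  0  -4   0  0 ]
  [ 0   1  0   3  -4  0 ]
  [ 0   0  1   1  -4  0 ]
  [ 0   0  0   0   0  1 ]
R1 ← R1 + R2
  [ 1  0  0  -1  -4  0 ]
  [ 0  1  0   3  -4  0 ]
  [ 0  0  1   1  -4  0 ]
  [ 0  0  0   0   0  1 ]
The reduced form has 4 nonzero rows.

rank = 4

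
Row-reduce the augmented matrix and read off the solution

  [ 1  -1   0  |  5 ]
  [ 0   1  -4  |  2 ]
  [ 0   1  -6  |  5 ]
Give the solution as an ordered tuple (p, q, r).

(1, -4, -3/2)

R3 ← R3 − R2
  [ 1  -1   0  |  5 ]
  [ 0   1  -4  |  2 ]
  [ 0   0  -2  |  3 ]
R3 ← -1/2·R3
  [ 1  -1   0  |     5 ]
  [ 0   1  -4  |     2 ]
  [ 0   0   1  |  -3/2 ]
R2 ← R2 + 4·R3
  [ 1  -1  0  |     5 ]
  [ 0   1  0  |    -4 ]
  [ 0   0  1  |  -3/2 ]
R1 ← R1 + R2
  [ 1  0  0  |     1 ]
  [ 0  1  0  |    -4 ]
  [ 0  0  1  |  -3/2 ]
Reading off the last column: p = 1, q = -4, r = -3/2.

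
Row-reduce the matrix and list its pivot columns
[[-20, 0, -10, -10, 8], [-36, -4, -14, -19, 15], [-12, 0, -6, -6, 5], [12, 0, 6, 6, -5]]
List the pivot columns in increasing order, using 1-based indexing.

Multiply R1 by -1/20.
  [   1   0  1/2  1/2  -2/5 ]
  [ -36  -4  -14  -19    15 ]
  [ -12   0   -6   -6     5 ]
  [  12   0    6    6    -5 ]
Add 36 times R1 to R2.
  [   1   0  1/2  1/2  -2/5 ]
  [   0  -4    4   -1   3/5 ]
  [ -12   0   -6   -6     5 ]
  [  12   0    6    6    -5 ]
Add 12 times R1 to R3.
  [  1   0  1/2  1/2  -2/5 ]
  [  0  -4    4   -1   3/5 ]
  [  0   0    0    0   1/5 ]
  [ 12   0    6    6    -5 ]
Subtract 12 times R1 from R4.
  [ 1   0  1/2  1/2  -2/5 ]
  [ 0  -4    4   -1   3/5 ]
  [ 0   0    0    0   1/5 ]
  [ 0   0    0    0  -1/5 ]
Multiply R2 by -1/4.
  [ 1  0  1/2  1/2   -2/5 ]
  [ 0  1   -1  1/4  -3/20 ]
  [ 0  0    0    0    1/5 ]
  [ 0  0    0    0   -1/5 ]
Multiply R3 by 5.
  [ 1  0  1/2  1/2   -2/5 ]
  [ 0  1   -1  1/4  -3/20 ]
  [ 0  0    0    0      1 ]
  [ 0  0    0    0   -1/5 ]
Add 1/5 times R3 to R4.
  [ 1  0  1/2  1/2   -2/5 ]
  [ 0  1   -1  1/4  -3/20 ]
  [ 0  0    0    0      1 ]
  [ 0  0    0    0      0 ]
Add 3/20 times R3 to R2.
  [ 1  0  1/2  1/2  -2/5 ]
  [ 0  1   -1  1/4     0 ]
  [ 0  0    0    0     1 ]
  [ 0  0    0    0     0 ]
Add 2/5 times R3 to R1.
  [ 1  0  1/2  1/2  0 ]
  [ 0  1   -1  1/4  0 ]
  [ 0  0    0    0  1 ]
  [ 0  0    0    0  0 ]
Pivot columns are the columns containing a leading 1.

1, 2, 5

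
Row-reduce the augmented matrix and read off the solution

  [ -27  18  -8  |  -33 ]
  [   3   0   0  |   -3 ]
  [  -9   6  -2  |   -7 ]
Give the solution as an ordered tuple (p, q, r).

Multiply r1 by -1/27.
  [  1  -2/3  8/27  |  11/9 ]
  [  3     0     0  |    -3 ]
  [ -9     6    -2  |    -7 ]
Subtract 3 times r1 from r2.
  [  1  -2/3  8/27  |   11/9 ]
  [  0     2  -8/9  |  -20/3 ]
  [ -9     6    -2  |     -7 ]
Add 9 times r1 to r3.
  [ 1  -2/3  8/27  |   11/9 ]
  [ 0     2  -8/9  |  -20/3 ]
  [ 0     0   2/3  |      4 ]
Multiply r2 by 1/2.
  [ 1  -2/3  8/27  |   11/9 ]
  [ 0     1  -4/9  |  -10/3 ]
  [ 0     0   2/3  |      4 ]
Multiply r3 by 3/2.
  [ 1  -2/3  8/27  |   11/9 ]
  [ 0     1  -4/9  |  -10/3 ]
  [ 0     0     1  |      6 ]
Add 4/9 times r3 to r2.
  [ 1  -2/3  8/27  |  11/9 ]
  [ 0     1     0  |  -2/3 ]
  [ 0     0     1  |     6 ]
Subtract 8/27 times r3 from r1.
  [ 1  -2/3  0  |  -5/9 ]
  [ 0     1  0  |  -2/3 ]
  [ 0     0  1  |     6 ]
Add 2/3 times r2 to r1.
  [ 1  0  0  |    -1 ]
  [ 0  1  0  |  -2/3 ]
  [ 0  0  1  |     6 ]
Reading off the last column: p = -1, q = -2/3, r = 6.

(-1, -2/3, 6)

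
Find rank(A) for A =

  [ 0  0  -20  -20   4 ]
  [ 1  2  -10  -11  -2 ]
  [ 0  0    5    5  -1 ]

rank = 2

R1 <-> R2
  [ 1  2  -10  -11  -2 ]
  [ 0  0  -20  -20   4 ]
  [ 0  0    5    5  -1 ]
R2 → -1/20·R2
  [ 1  2  -10  -11    -2 ]
  [ 0  0    1    1  -1/5 ]
  [ 0  0    5    5    -1 ]
R3 → R3 − 5·R2
  [ 1  2  -10  -11    -2 ]
  [ 0  0    1    1  -1/5 ]
  [ 0  0    0    0     0 ]
R1 → R1 + 10·R2
  [ 1  2  0  -1    -4 ]
  [ 0  0  1   1  -1/5 ]
  [ 0  0  0   0     0 ]
The reduced form has 2 nonzero rows.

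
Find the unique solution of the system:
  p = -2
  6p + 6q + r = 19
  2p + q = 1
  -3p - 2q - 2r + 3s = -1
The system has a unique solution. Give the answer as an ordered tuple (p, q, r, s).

(-2, 5, 1, 5/3)

Form the augmented matrix and row-reduce:
  [  1   0   0  0  |  -2 ]
  [  6   6   1  0  |  19 ]
  [  2   1   0  0  |   1 ]
  [ -3  -2  -2  3  |  -1 ]
r2 -> r2 − 6·r1
  [  1   0   0  0  |  -2 ]
  [  0   6   1  0  |  31 ]
  [  2   1   0  0  |   1 ]
  [ -3  -2  -2  3  |  -1 ]
r3 -> r3 − 2·r1
  [  1   0   0  0  |  -2 ]
  [  0   6   1  0  |  31 ]
  [  0   1   0  0  |   5 ]
  [ -3  -2  -2  3  |  -1 ]
r4 -> r4 + 3·r1
  [ 1   0   0  0  |  -2 ]
  [ 0   6   1  0  |  31 ]
  [ 0   1   0  0  |   5 ]
  [ 0  -2  -2  3  |  -7 ]
r2 -> 1/6·r2
  [ 1   0    0  0  |    -2 ]
  [ 0   1  1/6  0  |  31/6 ]
  [ 0   1    0  0  |     5 ]
  [ 0  -2   -2  3  |    -7 ]
r3 -> r3 − r2
  [ 1   0     0  0  |    -2 ]
  [ 0   1   1/6  0  |  31/6 ]
  [ 0   0  -1/6  0  |  -1/6 ]
  [ 0  -2    -2  3  |    -7 ]
r4 -> r4 + 2·r2
  [ 1  0     0  0  |    -2 ]
  [ 0  1   1/6  0  |  31/6 ]
  [ 0  0  -1/6  0  |  -1/6 ]
  [ 0  0  -5/3  3  |  10/3 ]
r3 -> -6·r3
  [ 1  0     0  0  |    -2 ]
  [ 0  1   1/6  0  |  31/6 ]
  [ 0  0     1  0  |     1 ]
  [ 0  0  -5/3  3  |  10/3 ]
r4 -> r4 + 5/3·r3
  [ 1  0    0  0  |    -2 ]
  [ 0  1  1/6  0  |  31/6 ]
  [ 0  0    1  0  |     1 ]
  [ 0  0    0  3  |     5 ]
r4 -> 1/3·r4
  [ 1  0    0  0  |    -2 ]
  [ 0  1  1/6  0  |  31/6 ]
  [ 0  0    1  0  |     1 ]
  [ 0  0    0  1  |   5/3 ]
r2 -> r2 − 1/6·r3
  [ 1  0  0  0  |   -2 ]
  [ 0  1  0  0  |    5 ]
  [ 0  0  1  0  |    1 ]
  [ 0  0  0  1  |  5/3 ]
Reading off the last column: p = -2, q = 5, r = 1, s = 5/3.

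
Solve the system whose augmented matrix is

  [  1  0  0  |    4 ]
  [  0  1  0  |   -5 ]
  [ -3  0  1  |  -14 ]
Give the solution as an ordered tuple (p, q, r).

(4, -5, -2)

R3 := R3 + 3·R1
  [ 1  0  0  |   4 ]
  [ 0  1  0  |  -5 ]
  [ 0  0  1  |  -2 ]
Reading off the last column: p = 4, q = -5, r = -2.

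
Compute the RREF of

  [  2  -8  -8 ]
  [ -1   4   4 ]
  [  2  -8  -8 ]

[[1, -4, -4], [0, 0, 0], [0, 0, 0]]

Multiply ρ1 by 1/2.
  [  1  -4  -4 ]
  [ -1   4   4 ]
  [  2  -8  -8 ]
Add ρ1 to ρ2.
  [ 1  -4  -4 ]
  [ 0   0   0 ]
  [ 2  -8  -8 ]
Subtract 2 times ρ1 from ρ3.
  [ 1  -4  -4 ]
  [ 0   0   0 ]
  [ 0   0   0 ]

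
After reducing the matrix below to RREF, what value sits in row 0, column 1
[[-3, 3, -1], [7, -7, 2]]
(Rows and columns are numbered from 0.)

-1

r1 ← -1/3·r1
  [ 1  -1  1/3 ]
  [ 7  -7    2 ]
r2 ← r2 − 7·r1
  [ 1  -1   1/3 ]
  [ 0   0  -1/3 ]
r2 ← -3·r2
  [ 1  -1  1/3 ]
  [ 0   0    1 ]
r1 ← r1 − 1/3·r2
  [ 1  -1  0 ]
  [ 0   0  1 ]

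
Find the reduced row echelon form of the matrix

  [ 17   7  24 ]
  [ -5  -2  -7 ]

[[1, 0, 1], [0, 1, 1]]

r1 ← 1/17·r1
r2 ← r2 + 5·r1
r2 ← 17·r2
r1 ← r1 − 7/17·r2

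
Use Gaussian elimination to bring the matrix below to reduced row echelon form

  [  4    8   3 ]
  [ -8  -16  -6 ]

R1 := 1/4·R1
R2 := R2 + 8·R1

[[1, 2, 3/4], [0, 0, 0]]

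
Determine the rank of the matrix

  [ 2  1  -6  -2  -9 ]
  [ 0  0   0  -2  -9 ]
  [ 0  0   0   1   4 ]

rank = 3

ρ1 -> 1/2·ρ1
  [ 1  1/2  -3  -1  -9/2 ]
  [ 0    0   0  -2    -9 ]
  [ 0    0   0   1     4 ]
ρ2 -> -1/2·ρ2
  [ 1  1/2  -3  -1  -9/2 ]
  [ 0    0   0   1   9/2 ]
  [ 0    0   0   1     4 ]
ρ3 -> ρ3 − ρ2
  [ 1  1/2  -3  -1  -9/2 ]
  [ 0    0   0   1   9/2 ]
  [ 0    0   0   0  -1/2 ]
ρ3 -> -2·ρ3
  [ 1  1/2  -3  -1  -9/2 ]
  [ 0    0   0   1   9/2 ]
  [ 0    0   0   0     1 ]
ρ2 -> ρ2 − 9/2·ρ3
  [ 1  1/2  -3  -1  -9/2 ]
  [ 0    0   0   1     0 ]
  [ 0    0   0   0     1 ]
ρ1 -> ρ1 + 9/2·ρ3
  [ 1  1/2  -3  -1  0 ]
  [ 0    0   0   1  0 ]
  [ 0    0   0   0  1 ]
ρ1 -> ρ1 + ρ2
  [ 1  1/2  -3  0  0 ]
  [ 0    0   0  1  0 ]
  [ 0    0   0  0  1 ]
The reduced form has 3 nonzero rows.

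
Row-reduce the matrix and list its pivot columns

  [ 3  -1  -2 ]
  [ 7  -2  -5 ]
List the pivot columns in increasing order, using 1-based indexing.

R1 -> 1/3·R1
  [ 1  -1/3  -2/3 ]
  [ 7    -2    -5 ]
R2 -> R2 − 7·R1
  [ 1  -1/3  -2/3 ]
  [ 0   1/3  -1/3 ]
R2 -> 3·R2
  [ 1  -1/3  -2/3 ]
  [ 0     1    -1 ]
R1 -> R1 + 1/3·R2
  [ 1  0  -1 ]
  [ 0  1  -1 ]
Pivot columns are the columns containing a leading 1.

1, 2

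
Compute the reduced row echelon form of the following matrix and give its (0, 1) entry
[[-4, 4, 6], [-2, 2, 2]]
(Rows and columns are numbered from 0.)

r1 → -1/4·r1
  [  1  -1  -3/2 ]
  [ -2   2     2 ]
r2 → r2 + 2·r1
  [ 1  -1  -3/2 ]
  [ 0   0    -1 ]
r2 → -1·r2
  [ 1  -1  -3/2 ]
  [ 0   0     1 ]
r1 → r1 + 3/2·r2
  [ 1  -1  0 ]
  [ 0   0  1 ]

-1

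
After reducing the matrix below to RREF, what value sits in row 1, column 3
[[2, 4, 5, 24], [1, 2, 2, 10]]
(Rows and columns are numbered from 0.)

4

r1 ← 1/2·r1
r2 ← r2 − r1
r2 ← -2·r2
r1 ← r1 − 5/2·r2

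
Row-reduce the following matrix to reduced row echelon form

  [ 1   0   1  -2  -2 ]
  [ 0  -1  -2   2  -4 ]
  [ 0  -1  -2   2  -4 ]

R2 → -1·R2
  [ 1   0   1  -2  -2 ]
  [ 0   1   2  -2   4 ]
  [ 0  -1  -2   2  -4 ]
R3 → R3 + R2
  [ 1  0  1  -2  -2 ]
  [ 0  1  2  -2   4 ]
  [ 0  0  0   0   0 ]

[[1, 0, 1, -2, -2], [0, 1, 2, -2, 4], [0, 0, 0, 0, 0]]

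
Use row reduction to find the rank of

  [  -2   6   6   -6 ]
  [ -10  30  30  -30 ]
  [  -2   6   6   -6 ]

rank = 1

R1 := -1/2·R1
  [   1  -3  -3    3 ]
  [ -10  30  30  -30 ]
  [  -2   6   6   -6 ]
R2 := R2 + 10·R1
  [  1  -3  -3   3 ]
  [  0   0   0   0 ]
  [ -2   6   6  -6 ]
R3 := R3 + 2·R1
  [ 1  -3  -3  3 ]
  [ 0   0   0  0 ]
  [ 0   0   0  0 ]
The reduced form has 1 nonzero row.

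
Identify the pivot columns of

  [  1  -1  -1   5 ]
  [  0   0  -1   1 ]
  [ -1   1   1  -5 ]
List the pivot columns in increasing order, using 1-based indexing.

R3 → R3 + R1
  [ 1  -1  -1  5 ]
  [ 0   0  -1  1 ]
  [ 0   0   0  0 ]
R2 → -1·R2
  [ 1  -1  -1   5 ]
  [ 0   0   1  -1 ]
  [ 0   0   0   0 ]
R1 → R1 + R2
  [ 1  -1  0   4 ]
  [ 0   0  1  -1 ]
  [ 0   0  0   0 ]
Pivot columns are the columns containing a leading 1.

1, 3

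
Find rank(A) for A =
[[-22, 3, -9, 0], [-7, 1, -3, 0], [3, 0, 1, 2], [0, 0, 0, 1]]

ρ1 := -1/22·ρ1
  [  1  -3/22  9/22  0 ]
  [ -7      1    -3  0 ]
  [  3      0     1  2 ]
  [  0      0     0  1 ]
ρ2 := ρ2 + 7·ρ1
  [ 1  -3/22   9/22  0 ]
  [ 0   1/22  -3/22  0 ]
  [ 3      0      1  2 ]
  [ 0      0      0  1 ]
ρ3 := ρ3 − 3·ρ1
  [ 1  -3/22   9/22  0 ]
  [ 0   1/22  -3/22  0 ]
  [ 0   9/22  -5/22  2 ]
  [ 0      0      0  1 ]
ρ2 := 22·ρ2
  [ 1  -3/22   9/22  0 ]
  [ 0      1     -3  0 ]
  [ 0   9/22  -5/22  2 ]
  [ 0      0      0  1 ]
ρ3 := ρ3 − 9/22·ρ2
  [ 1  -3/22  9/22  0 ]
  [ 0      1    -3  0 ]
  [ 0      0     1  2 ]
  [ 0      0     0  1 ]
ρ3 := ρ3 − 2·ρ4
  [ 1  -3/22  9/22  0 ]
  [ 0      1    -3  0 ]
  [ 0      0     1  0 ]
  [ 0      0     0  1 ]
ρ2 := ρ2 + 3·ρ3
  [ 1  -3/22  9/22  0 ]
  [ 0      1     0  0 ]
  [ 0      0     1  0 ]
  [ 0      0     0  1 ]
ρ1 := ρ1 − 9/22·ρ3
  [ 1  -3/22  0  0 ]
  [ 0      1  0  0 ]
  [ 0      0  1  0 ]
  [ 0      0  0  1 ]
ρ1 := ρ1 + 3/22·ρ2
  [ 1  0  0  0 ]
  [ 0  1  0  0 ]
  [ 0  0  1  0 ]
  [ 0  0  0  1 ]
The reduced form has 4 nonzero rows.

rank = 4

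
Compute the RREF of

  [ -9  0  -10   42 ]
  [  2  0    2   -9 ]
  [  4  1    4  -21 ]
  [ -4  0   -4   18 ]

[[1, 0, 0, -3], [0, 1, 0, -3], [0, 0, 1, -3/2], [0, 0, 0, 0]]

R1 := -1/9·R1
  [  1  0  10/9  -14/3 ]
  [  2  0     2     -9 ]
  [  4  1     4    -21 ]
  [ -4  0    -4     18 ]
R2 := R2 − 2·R1
  [  1  0  10/9  -14/3 ]
  [  0  0  -2/9    1/3 ]
  [  4  1     4    -21 ]
  [ -4  0    -4     18 ]
R3 := R3 − 4·R1
  [  1  0  10/9  -14/3 ]
  [  0  0  -2/9    1/3 ]
  [  0  1  -4/9   -7/3 ]
  [ -4  0    -4     18 ]
R4 := R4 + 4·R1
  [ 1  0  10/9  -14/3 ]
  [ 0  0  -2/9    1/3 ]
  [ 0  1  -4/9   -7/3 ]
  [ 0  0   4/9   -2/3 ]
R2 <=> R3
  [ 1  0  10/9  -14/3 ]
  [ 0  1  -4/9   -7/3 ]
  [ 0  0  -2/9    1/3 ]
  [ 0  0   4/9   -2/3 ]
R3 := -9/2·R3
  [ 1  0  10/9  -14/3 ]
  [ 0  1  -4/9   -7/3 ]
  [ 0  0     1   -3/2 ]
  [ 0  0   4/9   -2/3 ]
R4 := R4 − 4/9·R3
  [ 1  0  10/9  -14/3 ]
  [ 0  1  -4/9   -7/3 ]
  [ 0  0     1   -3/2 ]
  [ 0  0     0      0 ]
R2 := R2 + 4/9·R3
  [ 1  0  10/9  -14/3 ]
  [ 0  1     0     -3 ]
  [ 0  0     1   -3/2 ]
  [ 0  0     0      0 ]
R1 := R1 − 10/9·R3
  [ 1  0  0    -3 ]
  [ 0  1  0    -3 ]
  [ 0  0  1  -3/2 ]
  [ 0  0  0     0 ]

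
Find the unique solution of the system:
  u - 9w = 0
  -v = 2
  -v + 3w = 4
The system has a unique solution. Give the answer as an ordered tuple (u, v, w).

(6, -2, 2/3)

Form the augmented matrix and row-reduce:
  [ 1   0  -9  |  0 ]
  [ 0  -1   0  |  2 ]
  [ 0  -1   3  |  4 ]
ρ2 ← -1·ρ2
  [ 1   0  -9  |   0 ]
  [ 0   1   0  |  -2 ]
  [ 0  -1   3  |   4 ]
ρ3 ← ρ3 + ρ2
  [ 1  0  -9  |   0 ]
  [ 0  1   0  |  -2 ]
  [ 0  0   3  |   2 ]
ρ3 ← 1/3·ρ3
  [ 1  0  -9  |    0 ]
  [ 0  1   0  |   -2 ]
  [ 0  0   1  |  2/3 ]
ρ1 ← ρ1 + 9·ρ3
  [ 1  0  0  |    6 ]
  [ 0  1  0  |   -2 ]
  [ 0  0  1  |  2/3 ]
Reading off the last column: u = 6, v = -2, w = 2/3.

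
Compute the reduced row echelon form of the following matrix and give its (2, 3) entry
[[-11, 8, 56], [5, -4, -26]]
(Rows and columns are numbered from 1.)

r1 := -1/11·r1
  [ 1  -8/11  -56/11 ]
  [ 5     -4     -26 ]
r2 := r2 − 5·r1
  [ 1  -8/11  -56/11 ]
  [ 0  -4/11   -6/11 ]
r2 := -11/4·r2
  [ 1  -8/11  -56/11 ]
  [ 0      1     3/2 ]
r1 := r1 + 8/11·r2
  [ 1  0   -4 ]
  [ 0  1  3/2 ]

3/2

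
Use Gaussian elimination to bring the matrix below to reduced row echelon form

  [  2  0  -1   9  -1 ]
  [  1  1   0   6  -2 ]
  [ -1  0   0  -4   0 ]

[[1, 0, 0, 4, 0], [0, 1, 0, 2, -2], [0, 0, 1, -1, 1]]

Multiply R1 by 1/2.
  [  1  0  -1/2  9/2  -1/2 ]
  [  1  1     0    6    -2 ]
  [ -1  0     0   -4     0 ]
Subtract R1 from R2.
  [  1  0  -1/2  9/2  -1/2 ]
  [  0  1   1/2  3/2  -3/2 ]
  [ -1  0     0   -4     0 ]
Add R1 to R3.
  [ 1  0  -1/2  9/2  -1/2 ]
  [ 0  1   1/2  3/2  -3/2 ]
  [ 0  0  -1/2  1/2  -1/2 ]
Multiply R3 by -2.
  [ 1  0  -1/2  9/2  -1/2 ]
  [ 0  1   1/2  3/2  -3/2 ]
  [ 0  0     1   -1     1 ]
Subtract 1/2 times R3 from R2.
  [ 1  0  -1/2  9/2  -1/2 ]
  [ 0  1     0    2    -2 ]
  [ 0  0     1   -1     1 ]
Add 1/2 times R3 to R1.
  [ 1  0  0   4   0 ]
  [ 0  1  0   2  -2 ]
  [ 0  0  1  -1   1 ]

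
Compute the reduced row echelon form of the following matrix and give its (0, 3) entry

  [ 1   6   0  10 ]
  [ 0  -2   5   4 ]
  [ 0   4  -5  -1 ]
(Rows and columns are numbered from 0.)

R2 -> -1/2·R2
  [ 1  6     0  10 ]
  [ 0  1  -5/2  -2 ]
  [ 0  4    -5  -1 ]
R3 -> R3 − 4·R2
  [ 1  6     0  10 ]
  [ 0  1  -5/2  -2 ]
  [ 0  0     5   7 ]
R3 -> 1/5·R3
  [ 1  6     0   10 ]
  [ 0  1  -5/2   -2 ]
  [ 0  0     1  7/5 ]
R2 -> R2 + 5/2·R3
  [ 1  6  0   10 ]
  [ 0  1  0  3/2 ]
  [ 0  0  1  7/5 ]
R1 -> R1 − 6·R2
  [ 1  0  0    1 ]
  [ 0  1  0  3/2 ]
  [ 0  0  1  7/5 ]

1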